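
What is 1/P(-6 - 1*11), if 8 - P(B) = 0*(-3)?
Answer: 1/8 ≈ 0.12500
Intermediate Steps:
P(B) = 8 (P(B) = 8 - 0*(-3) = 8 - 1*0 = 8 + 0 = 8)
1/P(-6 - 1*11) = 1/8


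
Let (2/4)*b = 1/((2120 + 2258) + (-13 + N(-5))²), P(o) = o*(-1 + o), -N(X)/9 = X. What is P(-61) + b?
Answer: 10215183/2701 ≈ 3782.0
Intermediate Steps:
N(X) = -9*X
b = 1/2701 (b = 2/((2120 + 2258) + (-13 - 9*(-5))²) = 2/(4378 + (-13 + 45)²) = 2/(4378 + 32²) = 2/(4378 + 1024) = 2/5402 = 2*(1/5402) = 1/2701 ≈ 0.00037023)
P(-61) + b = -61*(-1 - 61) + 1/2701 = -61*(-62) + 1/2701 = 3782 + 1/2701 = 10215183/2701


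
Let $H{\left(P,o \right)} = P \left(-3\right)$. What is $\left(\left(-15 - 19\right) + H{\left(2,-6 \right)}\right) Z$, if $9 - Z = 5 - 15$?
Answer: $-760$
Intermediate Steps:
$H{\left(P,o \right)} = - 3 P$
$Z = 19$ ($Z = 9 - \left(5 - 15\right) = 9 - -10 = 9 + 10 = 19$)
$\left(\left(-15 - 19\right) + H{\left(2,-6 \right)}\right) Z = \left(\left(-15 - 19\right) - 6\right) 19 = \left(-34 - 6\right) 19 = \left(-40\right) 19 = -760$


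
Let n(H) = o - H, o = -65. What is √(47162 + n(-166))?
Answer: √47263 ≈ 217.40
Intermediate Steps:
n(H) = -65 - H
√(47162 + n(-166)) = √(47162 + (-65 - 1*(-166))) = √(47162 + (-65 + 166)) = √(47162 + 101) = √47263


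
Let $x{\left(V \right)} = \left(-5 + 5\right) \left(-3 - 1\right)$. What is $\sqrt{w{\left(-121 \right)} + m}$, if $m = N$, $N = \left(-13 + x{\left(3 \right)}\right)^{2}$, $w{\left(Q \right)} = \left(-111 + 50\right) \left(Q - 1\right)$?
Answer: $\sqrt{7611} \approx 87.241$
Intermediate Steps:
$x{\left(V \right)} = 0$ ($x{\left(V \right)} = 0 \left(-4\right) = 0$)
$w{\left(Q \right)} = 61 - 61 Q$ ($w{\left(Q \right)} = - 61 \left(-1 + Q\right) = 61 - 61 Q$)
$N = 169$ ($N = \left(-13 + 0\right)^{2} = \left(-13\right)^{2} = 169$)
$m = 169$
$\sqrt{w{\left(-121 \right)} + m} = \sqrt{\left(61 - -7381\right) + 169} = \sqrt{\left(61 + 7381\right) + 169} = \sqrt{7442 + 169} = \sqrt{7611}$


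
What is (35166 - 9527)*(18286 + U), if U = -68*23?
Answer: 428735358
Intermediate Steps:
U = -1564
(35166 - 9527)*(18286 + U) = (35166 - 9527)*(18286 - 1564) = 25639*16722 = 428735358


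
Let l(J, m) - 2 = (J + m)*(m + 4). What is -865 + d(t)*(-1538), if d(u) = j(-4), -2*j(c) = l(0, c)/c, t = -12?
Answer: -2499/2 ≈ -1249.5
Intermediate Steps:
l(J, m) = 2 + (4 + m)*(J + m) (l(J, m) = 2 + (J + m)*(m + 4) = 2 + (J + m)*(4 + m) = 2 + (4 + m)*(J + m))
j(c) = -(2 + c² + 4*c)/(2*c) (j(c) = -(2 + c² + 4*0 + 4*c + 0*c)/(2*c) = -(2 + c² + 0 + 4*c + 0)/(2*c) = -(2 + c² + 4*c)/(2*c))
d(u) = ¼ (d(u) = -2 - 1/(-4) - ½*(-4) = -2 - 1*(-¼) + 2 = -2 + ¼ + 2 = ¼)
-865 + d(t)*(-1538) = -865 + (¼)*(-1538) = -865 - 769/2 = -2499/2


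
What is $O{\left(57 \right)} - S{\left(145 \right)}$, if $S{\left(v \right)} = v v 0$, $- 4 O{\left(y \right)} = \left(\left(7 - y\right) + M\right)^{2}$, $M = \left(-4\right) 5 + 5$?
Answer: $- \frac{4225}{4} \approx -1056.3$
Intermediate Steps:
$M = -15$ ($M = -20 + 5 = -15$)
$O{\left(y \right)} = - \frac{\left(-8 - y\right)^{2}}{4}$ ($O{\left(y \right)} = - \frac{\left(\left(7 - y\right) - 15\right)^{2}}{4} = - \frac{\left(-8 - y\right)^{2}}{4}$)
$S{\left(v \right)} = 0$ ($S{\left(v \right)} = v^{2} \cdot 0 = 0$)
$O{\left(57 \right)} - S{\left(145 \right)} = - \frac{\left(8 + 57\right)^{2}}{4} - 0 = - \frac{65^{2}}{4} + 0 = \left(- \frac{1}{4}\right) 4225 + 0 = - \frac{4225}{4} + 0 = - \frac{4225}{4}$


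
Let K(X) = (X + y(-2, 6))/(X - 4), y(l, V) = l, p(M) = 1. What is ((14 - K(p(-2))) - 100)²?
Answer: 67081/9 ≈ 7453.4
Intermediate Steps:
K(X) = (-2 + X)/(-4 + X) (K(X) = (X - 2)/(X - 4) = (-2 + X)/(-4 + X))
((14 - K(p(-2))) - 100)² = ((14 - (-2 + 1)/(-4 + 1)) - 100)² = ((14 - (-1)/(-3)) - 100)² = ((14 - (-1)*(-1)/3) - 100)² = ((14 - 1*⅓) - 100)² = ((14 - ⅓) - 100)² = (41/3 - 100)² = (-259/3)² = 67081/9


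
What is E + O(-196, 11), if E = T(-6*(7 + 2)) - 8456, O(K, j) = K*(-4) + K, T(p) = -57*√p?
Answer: -7868 - 171*I*√6 ≈ -7868.0 - 418.86*I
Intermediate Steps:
O(K, j) = -3*K (O(K, j) = -4*K + K = -3*K)
E = -8456 - 171*I*√6 (E = -57*I*√6*√(7 + 2) - 8456 = -57*3*I*√6 - 8456 = -171*I*√6 - 8456 = -8456 - 171*I*√6 ≈ -8456.0 - 418.86*I)
E + O(-196, 11) = (-8456 - 171*I*√6) - 3*(-196) = (-8456 - 171*I*√6) + 588 = -7868 - 171*I*√6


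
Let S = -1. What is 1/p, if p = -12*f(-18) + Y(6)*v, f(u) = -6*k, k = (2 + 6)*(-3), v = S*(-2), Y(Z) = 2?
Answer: -1/1724 ≈ -0.00058005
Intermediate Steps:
v = 2 (v = -1*(-2) = 2)
k = -24 (k = 8*(-3) = -24)
f(u) = 144 (f(u) = -6*(-24) = 144)
p = -1724 (p = -12*144 + 2*2 = -1728 + 4 = -1724)
1/p = 1/(-1724) = -1/1724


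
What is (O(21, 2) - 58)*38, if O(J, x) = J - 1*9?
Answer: -1748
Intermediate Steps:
O(J, x) = -9 + J (O(J, x) = J - 9 = -9 + J)
(O(21, 2) - 58)*38 = ((-9 + 21) - 58)*38 = (12 - 58)*38 = -46*38 = -1748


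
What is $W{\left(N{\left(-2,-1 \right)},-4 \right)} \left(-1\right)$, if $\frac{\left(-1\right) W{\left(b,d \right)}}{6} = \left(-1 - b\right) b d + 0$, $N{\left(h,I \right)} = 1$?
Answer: $48$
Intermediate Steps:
$W{\left(b,d \right)} = - 6 b d \left(-1 - b\right)$ ($W{\left(b,d \right)} = - 6 \left(\left(-1 - b\right) b d + 0\right) = - 6 \left(b \left(-1 - b\right) d + 0\right) = - 6 \left(b d \left(-1 - b\right) + 0\right) = - 6 b d \left(-1 - b\right)$)
$W{\left(N{\left(-2,-1 \right)},-4 \right)} \left(-1\right) = 6 \cdot 1 \left(-4\right) \left(1 + 1\right) \left(-1\right) = 6 \cdot 1 \left(-4\right) 2 \left(-1\right) = \left(-48\right) \left(-1\right) = 48$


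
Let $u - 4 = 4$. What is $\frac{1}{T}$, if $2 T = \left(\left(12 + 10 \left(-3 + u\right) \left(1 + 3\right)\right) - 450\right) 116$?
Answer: $- \frac{1}{13804} \approx -7.2443 \cdot 10^{-5}$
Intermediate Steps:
$u = 8$ ($u = 4 + 4 = 8$)
$T = -13804$ ($T = \frac{\left(\left(12 + 10 \left(-3 + 8\right) \left(1 + 3\right)\right) - 450\right) 116}{2} = \frac{\left(\left(12 + 10 \cdot 5 \cdot 4\right) - 450\right) 116}{2} = \frac{\left(\left(12 + 10 \cdot 20\right) - 450\right) 116}{2} = \frac{\left(\left(12 + 200\right) - 450\right) 116}{2} = \frac{\left(212 - 450\right) 116}{2} = \frac{\left(-238\right) 116}{2} = \frac{1}{2} \left(-27608\right) = -13804$)
$\frac{1}{T} = \frac{1}{-13804} = - \frac{1}{13804}$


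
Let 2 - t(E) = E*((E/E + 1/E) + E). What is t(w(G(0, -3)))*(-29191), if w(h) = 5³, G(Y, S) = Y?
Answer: 459729059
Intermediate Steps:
w(h) = 125
t(E) = 2 - E*(1 + E + 1/E) (t(E) = 2 - E*((E/E + 1/E) + E) = 2 - E*((1 + 1/E) + E) = 2 - E*(1 + E + 1/E))
t(w(G(0, -3)))*(-29191) = (1 - 1*125 - 1*125²)*(-29191) = (1 - 125 - 1*15625)*(-29191) = (1 - 125 - 15625)*(-29191) = -15749*(-29191) = 459729059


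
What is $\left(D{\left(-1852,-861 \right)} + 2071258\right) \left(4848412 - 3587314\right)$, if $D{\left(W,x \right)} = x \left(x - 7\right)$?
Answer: $3554538389388$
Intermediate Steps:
$D{\left(W,x \right)} = x \left(-7 + x\right)$
$\left(D{\left(-1852,-861 \right)} + 2071258\right) \left(4848412 - 3587314\right) = \left(- 861 \left(-7 - 861\right) + 2071258\right) \left(4848412 - 3587314\right) = \left(\left(-861\right) \left(-868\right) + 2071258\right) 1261098 = \left(747348 + 2071258\right) 1261098 = 2818606 \cdot 1261098 = 3554538389388$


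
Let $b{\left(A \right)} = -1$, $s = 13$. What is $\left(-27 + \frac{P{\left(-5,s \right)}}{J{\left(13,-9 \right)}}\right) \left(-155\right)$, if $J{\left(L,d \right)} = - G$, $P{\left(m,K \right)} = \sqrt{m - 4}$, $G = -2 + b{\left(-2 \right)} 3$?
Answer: $4185 - 93 i \approx 4185.0 - 93.0 i$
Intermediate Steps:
$G = -5$ ($G = -2 - 3 = -5$)
$P{\left(m,K \right)} = \sqrt{-4 + m}$
$J{\left(L,d \right)} = 5$ ($J{\left(L,d \right)} = \left(-1\right) \left(-5\right) = 5$)
$\left(-27 + \frac{P{\left(-5,s \right)}}{J{\left(13,-9 \right)}}\right) \left(-155\right) = \left(-27 + \frac{\sqrt{-4 - 5}}{5}\right) \left(-155\right) = \left(-27 + \sqrt{-9} \cdot \frac{1}{5}\right) \left(-155\right) = \left(-27 + 3 i \frac{1}{5}\right) \left(-155\right) = \left(-27 + \frac{3 i}{5}\right) \left(-155\right) = 4185 - 93 i$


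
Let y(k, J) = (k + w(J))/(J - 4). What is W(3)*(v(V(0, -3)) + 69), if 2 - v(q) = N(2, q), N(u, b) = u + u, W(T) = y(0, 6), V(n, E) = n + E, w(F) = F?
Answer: 201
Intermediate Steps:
y(k, J) = (J + k)/(-4 + J) (y(k, J) = (k + J)/(J - 4) = (J + k)/(-4 + J))
V(n, E) = E + n
W(T) = 3 (W(T) = (6 + 0)/(-4 + 6) = 6/2 = (½)*6 = 3)
N(u, b) = 2*u
v(q) = -2 (v(q) = 2 - 2*2 = 2 - 1*4 = 2 - 4 = -2)
W(3)*(v(V(0, -3)) + 69) = 3*(-2 + 69) = 3*67 = 201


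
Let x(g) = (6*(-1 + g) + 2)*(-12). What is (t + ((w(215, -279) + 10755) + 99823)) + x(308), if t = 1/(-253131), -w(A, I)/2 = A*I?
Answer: 52757563019/253131 ≈ 2.0842e+5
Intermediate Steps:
w(A, I) = -2*A*I
x(g) = 48 - 72*g (x(g) = ((-6 + 6*g) + 2)*(-12) = (-4 + 6*g)*(-12) = 48 - 72*g)
t = -1/253131 ≈ -3.9505e-6
(t + ((w(215, -279) + 10755) + 99823)) + x(308) = (-1/253131 + ((-2*215*(-279) + 10755) + 99823)) + (48 - 72*308) = (-1/253131 + ((119970 + 10755) + 99823)) + (48 - 22176) = (-1/253131 + (130725 + 99823)) - 22128 = (-1/253131 + 230548) - 22128 = 58358845787/253131 - 22128 = 52757563019/253131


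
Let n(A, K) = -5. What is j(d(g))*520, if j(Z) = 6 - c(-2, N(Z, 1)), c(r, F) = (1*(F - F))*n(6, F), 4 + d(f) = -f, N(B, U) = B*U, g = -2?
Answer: 3120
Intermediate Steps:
d(f) = -4 - f
c(r, F) = 0 (c(r, F) = (1*(F - F))*(-5) = (1*0)*(-5) = 0*(-5) = 0)
j(Z) = 6 (j(Z) = 6 - 1*0 = 6 + 0 = 6)
j(d(g))*520 = 6*520 = 3120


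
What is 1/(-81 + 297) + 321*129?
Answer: 8944345/216 ≈ 41409.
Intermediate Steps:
1/(-81 + 297) + 321*129 = 1/216 + 41409 = 8944345/216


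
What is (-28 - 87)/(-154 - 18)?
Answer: 115/172 ≈ 0.66860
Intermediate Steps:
(-28 - 87)/(-154 - 18) = -115/(-172) = -1/172*(-115) = 115/172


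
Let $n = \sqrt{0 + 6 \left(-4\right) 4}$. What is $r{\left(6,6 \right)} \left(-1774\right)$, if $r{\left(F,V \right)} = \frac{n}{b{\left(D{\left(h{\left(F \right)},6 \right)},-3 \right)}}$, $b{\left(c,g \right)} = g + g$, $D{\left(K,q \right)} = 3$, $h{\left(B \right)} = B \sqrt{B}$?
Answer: $\frac{3548 i \sqrt{6}}{3} \approx 2896.9 i$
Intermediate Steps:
$h{\left(B \right)} = B^{\frac{3}{2}}$
$b{\left(c,g \right)} = 2 g$
$n = 4 i \sqrt{6}$ ($n = \sqrt{0 - 96} = \sqrt{-96} = 4 i \sqrt{6} \approx 9.798 i$)
$r{\left(F,V \right)} = - \frac{2 i \sqrt{6}}{3}$ ($r{\left(F,V \right)} = \frac{4 i \sqrt{6}}{2 \left(-3\right)} = \frac{4 i \sqrt{6}}{-6} = 4 i \sqrt{6} \left(- \frac{1}{6}\right) = - \frac{2 i \sqrt{6}}{3}$)
$r{\left(6,6 \right)} \left(-1774\right) = - \frac{2 i \sqrt{6}}{3} \left(-1774\right) = \frac{3548 i \sqrt{6}}{3}$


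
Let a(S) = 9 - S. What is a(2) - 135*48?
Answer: -6473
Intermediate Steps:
a(2) - 135*48 = (9 - 1*2) - 135*48 = (9 - 2) - 6480 = 7 - 6480 = -6473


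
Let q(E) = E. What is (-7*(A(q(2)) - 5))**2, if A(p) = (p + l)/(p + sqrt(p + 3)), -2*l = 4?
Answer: 1225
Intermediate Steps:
l = -2 (l = -1/2*4 = -2)
A(p) = (-2 + p)/(p + sqrt(3 + p)) (A(p) = (p - 2)/(p + sqrt(p + 3)) = (-2 + p)/(p + sqrt(3 + p)))
(-7*(A(q(2)) - 5))**2 = (-7*((-2 + 2)/(2 + sqrt(3 + 2)) - 5))**2 = (-7*(0/(2 + sqrt(5)) - 5))**2 = (-7*(0 - 5))**2 = (-7*(-5))**2 = 35**2 = 1225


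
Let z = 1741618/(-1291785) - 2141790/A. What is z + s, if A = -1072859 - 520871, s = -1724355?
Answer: -355002708737521774/205875650805 ≈ -1.7244e+6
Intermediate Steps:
A = -1593730
z = -893665999/205875650805 (z = 1741618/(-1291785) - 2141790/(-1593730) = 1741618*(-1/1291785) - 2141790*(-1/1593730) = -1741618/1291785 + 214179/159373 = -893665999/205875650805 ≈ -0.0043408)
z + s = -893665999/205875650805 - 1724355 = -355002708737521774/205875650805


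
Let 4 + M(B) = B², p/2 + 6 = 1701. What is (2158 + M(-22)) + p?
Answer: 6028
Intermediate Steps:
p = 3390 (p = -12 + 2*1701 = -12 + 3402 = 3390)
M(B) = -4 + B²
(2158 + M(-22)) + p = (2158 + (-4 + (-22)²)) + 3390 = (2158 + (-4 + 484)) + 3390 = (2158 + 480) + 3390 = 2638 + 3390 = 6028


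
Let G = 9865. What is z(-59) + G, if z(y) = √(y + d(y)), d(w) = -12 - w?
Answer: 9865 + 2*I*√3 ≈ 9865.0 + 3.4641*I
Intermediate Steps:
z(y) = 2*I*√3 (z(y) = √(y + (-12 - y)) = √(-12) = 2*I*√3)
z(-59) + G = 2*I*√3 + 9865 = 9865 + 2*I*√3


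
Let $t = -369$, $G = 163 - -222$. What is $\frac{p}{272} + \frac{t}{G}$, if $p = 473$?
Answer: $\frac{81737}{104720} \approx 0.78053$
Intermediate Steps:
$G = 385$ ($G = 163 + 222 = 385$)
$\frac{p}{272} + \frac{t}{G} = \frac{473}{272} - \frac{369}{385} = \frac{81737}{104720}$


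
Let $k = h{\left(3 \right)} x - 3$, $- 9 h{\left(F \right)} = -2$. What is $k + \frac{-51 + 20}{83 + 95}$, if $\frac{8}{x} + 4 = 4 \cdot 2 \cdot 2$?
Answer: $- \frac{14543}{4806} \approx -3.026$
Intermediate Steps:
$h{\left(F \right)} = \frac{2}{9}$ ($h{\left(F \right)} = \left(- \frac{1}{9}\right) \left(-2\right) = \frac{2}{9}$)
$x = \frac{2}{3}$ ($x = \frac{8}{-4 + 4 \cdot 2 \cdot 2} = \frac{8}{-4 + 8 \cdot 2} = \frac{8}{-4 + 16} = \frac{8}{12} = 8 \cdot \frac{1}{12} = \frac{2}{3} \approx 0.66667$)
$k = - \frac{77}{27}$ ($k = \frac{2}{9} \cdot \frac{2}{3} - 3 = \frac{4}{27} - 3 = - \frac{77}{27} \approx -2.8519$)
$k + \frac{-51 + 20}{83 + 95} = - \frac{77}{27} + \frac{-51 + 20}{83 + 95} = - \frac{77}{27} - \frac{31}{178} = - \frac{14543}{4806}$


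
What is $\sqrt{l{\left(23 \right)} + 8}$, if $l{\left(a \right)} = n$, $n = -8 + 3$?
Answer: $\sqrt{3} \approx 1.732$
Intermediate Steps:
$n = -5$
$l{\left(a \right)} = -5$
$\sqrt{l{\left(23 \right)} + 8} = \sqrt{-5 + 8} = \sqrt{3}$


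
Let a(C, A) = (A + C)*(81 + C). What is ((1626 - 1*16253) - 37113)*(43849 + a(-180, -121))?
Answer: -3810547520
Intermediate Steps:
a(C, A) = (81 + C)*(A + C)
((1626 - 1*16253) - 37113)*(43849 + a(-180, -121)) = ((1626 - 1*16253) - 37113)*(43849 + ((-180)² + 81*(-121) + 81*(-180) - 121*(-180))) = ((1626 - 16253) - 37113)*(43849 + (32400 - 9801 - 14580 + 21780)) = (-14627 - 37113)*(43849 + 29799) = -51740*73648 = -3810547520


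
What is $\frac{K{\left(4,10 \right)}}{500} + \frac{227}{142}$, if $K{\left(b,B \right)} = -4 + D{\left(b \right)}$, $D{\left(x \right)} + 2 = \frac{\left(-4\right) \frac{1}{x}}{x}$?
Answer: $\frac{9009}{5680} \approx 1.5861$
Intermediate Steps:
$D{\left(x \right)} = -2 - \frac{4}{x^{2}}$ ($D{\left(x \right)} = -2 + \frac{\left(-4\right) \frac{1}{x}}{x} = -2 - \frac{4}{x^{2}}$)
$K{\left(b,B \right)} = -6 - \frac{4}{b^{2}}$ ($K{\left(b,B \right)} = -4 - \left(2 + \frac{4}{b^{2}}\right) = -6 - \frac{4}{b^{2}}$)
$\frac{K{\left(4,10 \right)}}{500} + \frac{227}{142} = \frac{-6 - \frac{4}{16}}{500} + \frac{227}{142} = \left(-6 - \frac{1}{4}\right) \frac{1}{500} + 227 \cdot \frac{1}{142} = \left(-6 - \frac{1}{4}\right) \frac{1}{500} + \frac{227}{142} = \left(- \frac{25}{4}\right) \frac{1}{500} + \frac{227}{142} = - \frac{1}{80} + \frac{227}{142} = \frac{9009}{5680}$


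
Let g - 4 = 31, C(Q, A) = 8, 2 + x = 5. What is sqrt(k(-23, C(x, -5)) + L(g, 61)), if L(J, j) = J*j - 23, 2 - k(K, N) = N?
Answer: 9*sqrt(26) ≈ 45.891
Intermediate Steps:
x = 3 (x = -2 + 5 = 3)
g = 35 (g = 4 + 31 = 35)
k(K, N) = 2 - N
L(J, j) = -23 + J*j
sqrt(k(-23, C(x, -5)) + L(g, 61)) = sqrt((2 - 1*8) + (-23 + 35*61)) = sqrt((2 - 8) + (-23 + 2135)) = sqrt(-6 + 2112) = sqrt(2106) = 9*sqrt(26)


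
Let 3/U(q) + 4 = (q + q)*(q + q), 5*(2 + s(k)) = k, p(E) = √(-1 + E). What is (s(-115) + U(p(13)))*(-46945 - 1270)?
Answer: 52891855/44 ≈ 1.2021e+6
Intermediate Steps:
s(k) = -2 + k/5
U(q) = 3/(-4 + 4*q²) (U(q) = 3/(-4 + (q + q)*(q + q)) = 3/(-4 + (2*q)*(2*q)) = 3/(-4 + 4*q²))
(s(-115) + U(p(13)))*(-46945 - 1270) = ((-2 + (⅕)*(-115)) + 3/(4*(-1 + (√(-1 + 13))²)))*(-46945 - 1270) = ((-2 - 23) + 3/(4*(-1 + (√12)²)))*(-48215) = (-25 + 3/(4*(-1 + (2*√3)²)))*(-48215) = (-25 + 3/(4*(-1 + 12)))*(-48215) = (-25 + (¾)/11)*(-48215) = (-25 + (¾)*(1/11))*(-48215) = (-25 + 3/44)*(-48215) = -1097/44*(-48215) = 52891855/44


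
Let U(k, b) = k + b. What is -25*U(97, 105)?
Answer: -5050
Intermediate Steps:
U(k, b) = b + k
-25*U(97, 105) = -25*(105 + 97) = -25*202 = -5050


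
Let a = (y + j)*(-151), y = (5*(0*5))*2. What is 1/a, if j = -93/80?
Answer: 80/14043 ≈ 0.0056968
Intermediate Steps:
j = -93/80 (j = -93*1/80 = -93/80 ≈ -1.1625)
y = 0 (y = (5*0)*2 = 0*2 = 0)
a = 14043/80 (a = (0 - 93/80)*(-151) = -93/80*(-151) = 14043/80 ≈ 175.54)
1/a = 1/(14043/80) = 80/14043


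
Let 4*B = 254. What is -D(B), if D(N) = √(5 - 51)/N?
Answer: -2*I*√46/127 ≈ -0.10681*I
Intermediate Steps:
B = 127/2 (B = (¼)*254 = 127/2 ≈ 63.500)
D(N) = I*√46/N (D(N) = √(-46)/N = (I*√46)/N = I*√46/N)
-D(B) = -I*√46/127/2 = -I*√46*2/127 = -2*I*√46/127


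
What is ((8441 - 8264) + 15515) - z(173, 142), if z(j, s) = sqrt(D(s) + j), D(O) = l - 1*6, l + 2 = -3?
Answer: 15692 - 9*sqrt(2) ≈ 15679.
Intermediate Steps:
l = -5 (l = -2 - 3 = -5)
D(O) = -11 (D(O) = -5 - 1*6 = -5 - 6 = -11)
z(j, s) = sqrt(-11 + j)
((8441 - 8264) + 15515) - z(173, 142) = ((8441 - 8264) + 15515) - sqrt(-11 + 173) = (177 + 15515) - sqrt(162) = 15692 - 9*sqrt(2)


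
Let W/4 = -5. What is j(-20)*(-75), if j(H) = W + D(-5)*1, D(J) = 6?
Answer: 1050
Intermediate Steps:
W = -20 (W = 4*(-5) = -20)
j(H) = -14 (j(H) = -20 + 6*1 = -20 + 6 = -14)
j(-20)*(-75) = -14*(-75) = 1050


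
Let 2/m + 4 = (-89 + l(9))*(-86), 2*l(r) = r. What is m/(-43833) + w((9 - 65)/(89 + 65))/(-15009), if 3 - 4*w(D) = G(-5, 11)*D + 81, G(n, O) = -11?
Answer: 4350887401/3185500944474 ≈ 0.0013658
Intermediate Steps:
l(r) = r/2
m = 2/7263 (m = 2/(-4 + (-89 + (½)*9)*(-86)) = 2/(-4 + (-89 + 9/2)*(-86)) = 2/(-4 - 169/2*(-86)) = 2/(-4 + 7267) = 2/7263 ≈ 0.00027537)
w(D) = -39/2 + 11*D/4 (w(D) = ¾ - (-11*D + 81)/4 = ¾ - (81 - 11*D)/4 = ¾ + (-81/4 + 11*D/4) = -39/2 + 11*D/4)
m/(-43833) + w((9 - 65)/(89 + 65))/(-15009) = (2/7263)/(-43833) + (-39/2 + 11*((9 - 65)/(89 + 65))/4)/(-15009) = (2/7263)*(-1/43833) + (-39/2 + 11*(-56/154)/4)*(-1/15009) = -2/318359079 + (-39/2 + 11*(-56*1/154)/4)*(-1/15009) = -2/318359079 + (-39/2 + (11/4)*(-4/11))*(-1/15009) = -2/318359079 + (-39/2 - 1)*(-1/15009) = -2/318359079 - 41/2*(-1/15009) = -2/318359079 + 41/30018 = 4350887401/3185500944474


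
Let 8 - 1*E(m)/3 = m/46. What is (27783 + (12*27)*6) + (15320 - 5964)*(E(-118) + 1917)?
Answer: 420019641/23 ≈ 1.8262e+7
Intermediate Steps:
E(m) = 24 - 3*m/46
(27783 + (12*27)*6) + (15320 - 5964)*(E(-118) + 1917) = (27783 + (12*27)*6) + (15320 - 5964)*((24 - 3/46*(-118)) + 1917) = (27783 + 324*6) + 9356*((24 + 177/23) + 1917) = (27783 + 1944) + 9356*(729/23 + 1917) = 29727 + 9356*(44820/23) = 29727 + 419335920/23 = 420019641/23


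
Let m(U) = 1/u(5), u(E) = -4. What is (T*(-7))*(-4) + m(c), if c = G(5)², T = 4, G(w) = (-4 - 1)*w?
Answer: 447/4 ≈ 111.75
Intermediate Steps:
G(w) = -5*w
c = 625 (c = (-5*5)² = (-25)² = 625)
m(U) = -¼ (m(U) = 1/(-4) = -¼)
(T*(-7))*(-4) + m(c) = (4*(-7))*(-4) - ¼ = -28*(-4) - ¼ = 112 - ¼ = 447/4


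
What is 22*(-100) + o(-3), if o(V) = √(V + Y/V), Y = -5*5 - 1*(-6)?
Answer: -2200 + √30/3 ≈ -2198.2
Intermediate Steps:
Y = -19 (Y = -25 + 6 = -19)
o(V) = √(V - 19/V)
22*(-100) + o(-3) = 22*(-100) + √(-3 - 19/(-3)) = -2200 + √(-3 - 19*(-⅓)) = -2200 + √(-3 + 19/3) = -2200 + √(10/3) = -2200 + √30/3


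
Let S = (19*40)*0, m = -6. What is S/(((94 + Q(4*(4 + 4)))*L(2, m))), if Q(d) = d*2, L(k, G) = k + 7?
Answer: 0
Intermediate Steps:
L(k, G) = 7 + k
Q(d) = 2*d
S = 0 (S = 760*0 = 0)
S/(((94 + Q(4*(4 + 4)))*L(2, m))) = 0/(((94 + 2*(4*(4 + 4)))*(7 + 2))) = 0/(((94 + 2*(4*8))*9)) = 0/(((94 + 2*32)*9)) = 0/(((94 + 64)*9)) = 0/((158*9)) = 0/1422 = 0*(1/1422) = 0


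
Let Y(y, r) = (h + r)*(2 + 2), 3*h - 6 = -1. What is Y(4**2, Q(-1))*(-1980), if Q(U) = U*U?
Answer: -21120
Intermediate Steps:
h = 5/3 (h = 2 + (1/3)*(-1) = 2 - 1/3 = 5/3 ≈ 1.6667)
Q(U) = U**2
Y(y, r) = 20/3 + 4*r (Y(y, r) = (5/3 + r)*(2 + 2) = (5/3 + r)*4 = 20/3 + 4*r)
Y(4**2, Q(-1))*(-1980) = (20/3 + 4*(-1)**2)*(-1980) = (20/3 + 4*1)*(-1980) = (20/3 + 4)*(-1980) = (32/3)*(-1980) = -21120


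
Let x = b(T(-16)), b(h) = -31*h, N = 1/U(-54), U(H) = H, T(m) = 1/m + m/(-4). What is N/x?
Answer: 8/52731 ≈ 0.00015171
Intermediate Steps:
T(m) = 1/m - m/4 (T(m) = 1/m + m*(-1/4) = 1/m - m/4)
N = -1/54 (N = 1/(-54) = -1/54 ≈ -0.018519)
x = -1953/16 (x = -31*(1/(-16) - 1/4*(-16)) = -31*(-1/16 + 4) = -31*63/16 = -1953/16 ≈ -122.06)
N/x = -1/(54*(-1953/16)) = -1/54*(-16/1953) = 8/52731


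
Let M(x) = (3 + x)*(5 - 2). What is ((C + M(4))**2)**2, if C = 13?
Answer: 1336336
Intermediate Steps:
M(x) = 9 + 3*x (M(x) = (3 + x)*3 = 9 + 3*x)
((C + M(4))**2)**2 = ((13 + (9 + 3*4))**2)**2 = ((13 + (9 + 12))**2)**2 = ((13 + 21)**2)**2 = (34**2)**2 = 1156**2 = 1336336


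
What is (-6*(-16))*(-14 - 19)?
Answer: -3168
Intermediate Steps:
(-6*(-16))*(-14 - 19) = 96*(-33) = -3168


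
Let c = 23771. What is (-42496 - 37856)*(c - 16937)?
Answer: -549125568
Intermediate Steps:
(-42496 - 37856)*(c - 16937) = (-42496 - 37856)*(23771 - 16937) = -80352*6834 = -549125568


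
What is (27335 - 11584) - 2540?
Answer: 13211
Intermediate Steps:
(27335 - 11584) - 2540 = 15751 - 2540 = 13211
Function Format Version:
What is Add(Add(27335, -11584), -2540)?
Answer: 13211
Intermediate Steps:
Add(Add(27335, -11584), -2540) = Add(15751, -2540) = 13211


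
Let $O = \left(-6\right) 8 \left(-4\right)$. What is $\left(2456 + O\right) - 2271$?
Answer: $377$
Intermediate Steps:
$O = 192$ ($O = \left(-48\right) \left(-4\right) = 192$)
$\left(2456 + O\right) - 2271 = \left(2456 + 192\right) - 2271 = 2648 - 2271 = 377$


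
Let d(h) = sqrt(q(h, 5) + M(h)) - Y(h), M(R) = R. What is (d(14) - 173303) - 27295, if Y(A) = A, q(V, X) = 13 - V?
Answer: -200612 + sqrt(13) ≈ -2.0061e+5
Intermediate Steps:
d(h) = sqrt(13) - h (d(h) = sqrt((13 - h) + h) - h = sqrt(13) - h)
(d(14) - 173303) - 27295 = ((sqrt(13) - 1*14) - 173303) - 27295 = ((sqrt(13) - 14) - 173303) - 27295 = ((-14 + sqrt(13)) - 173303) - 27295 = (-173317 + sqrt(13)) - 27295 = -200612 + sqrt(13)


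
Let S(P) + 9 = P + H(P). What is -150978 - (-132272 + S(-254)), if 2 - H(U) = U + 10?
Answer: -18689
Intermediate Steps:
H(U) = -8 - U (H(U) = 2 - (U + 10) = 2 - (10 + U) = 2 + (-10 - U) = -8 - U)
S(P) = -17 (S(P) = -9 + (P + (-8 - P)) = -9 - 8 = -17)
-150978 - (-132272 + S(-254)) = -150978 - (-132272 - 17) = -150978 - 1*(-132289) = -150978 + 132289 = -18689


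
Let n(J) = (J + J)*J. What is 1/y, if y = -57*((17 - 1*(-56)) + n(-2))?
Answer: -1/4617 ≈ -0.00021659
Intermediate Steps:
n(J) = 2*J**2 (n(J) = (2*J)*J = 2*J**2)
y = -4617 (y = -57*((17 - 1*(-56)) + 2*(-2)**2) = -57*((17 + 56) + 2*4) = -57*(73 + 8) = -57*81 = -4617)
1/y = 1/(-4617) = -1/4617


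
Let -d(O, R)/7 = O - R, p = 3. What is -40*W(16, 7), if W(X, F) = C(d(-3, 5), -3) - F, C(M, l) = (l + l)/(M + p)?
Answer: 16760/59 ≈ 284.07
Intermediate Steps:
d(O, R) = -7*O + 7*R (d(O, R) = -7*(O - R) = -7*O + 7*R)
C(M, l) = 2*l/(3 + M) (C(M, l) = (l + l)/(M + 3) = (2*l)/(3 + M) = 2*l/(3 + M))
W(X, F) = -6/59 - F (W(X, F) = 2*(-3)/(3 + (-7*(-3) + 7*5)) - F = 2*(-3)/(3 + (21 + 35)) - F = 2*(-3)/(3 + 56) - F = 2*(-3)/59 - F = 2*(-3)*(1/59) - F = -6/59 - F)
-40*W(16, 7) = -40*(-6/59 - 1*7) = -40*(-6/59 - 7) = -40*(-419/59) = 16760/59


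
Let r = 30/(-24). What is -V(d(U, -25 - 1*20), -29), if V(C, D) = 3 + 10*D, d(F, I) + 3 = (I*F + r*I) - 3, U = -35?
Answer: 287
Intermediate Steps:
r = -5/4 (r = 30*(-1/24) = -5/4 ≈ -1.2500)
d(F, I) = -6 - 5*I/4 + F*I (d(F, I) = -3 + ((I*F - 5*I/4) - 3) = -3 + ((F*I - 5*I/4) - 3) = -3 + ((-5*I/4 + F*I) - 3) = -3 + (-3 - 5*I/4 + F*I) = -6 - 5*I/4 + F*I)
-V(d(U, -25 - 1*20), -29) = -(3 + 10*(-29)) = -(3 - 290) = -1*(-287) = 287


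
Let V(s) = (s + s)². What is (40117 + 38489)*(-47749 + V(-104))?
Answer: -352547910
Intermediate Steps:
V(s) = 4*s² (V(s) = (2*s)² = 4*s²)
(40117 + 38489)*(-47749 + V(-104)) = (40117 + 38489)*(-47749 + 4*(-104)²) = 78606*(-47749 + 4*10816) = 78606*(-47749 + 43264) = 78606*(-4485) = -352547910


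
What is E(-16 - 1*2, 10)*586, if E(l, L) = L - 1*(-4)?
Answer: 8204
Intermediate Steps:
E(l, L) = 4 + L (E(l, L) = L + 4 = 4 + L)
E(-16 - 1*2, 10)*586 = (4 + 10)*586 = 14*586 = 8204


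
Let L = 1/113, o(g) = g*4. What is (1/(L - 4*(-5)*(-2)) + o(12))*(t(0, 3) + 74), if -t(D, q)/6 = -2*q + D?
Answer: 23847890/4519 ≈ 5277.3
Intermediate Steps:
o(g) = 4*g
t(D, q) = -6*D + 12*q (t(D, q) = -6*(-2*q + D) = -6*(D - 2*q) = -6*D + 12*q)
L = 1/113 ≈ 0.0088496
(1/(L - 4*(-5)*(-2)) + o(12))*(t(0, 3) + 74) = (1/(1/113 - 4*(-5)*(-2)) + 4*12)*((-6*0 + 12*3) + 74) = (1/(1/113 + 20*(-2)) + 48)*((0 + 36) + 74) = (1/(1/113 - 40) + 48)*(36 + 74) = (1/(-4519/113) + 48)*110 = (-113/4519 + 48)*110 = (216799/4519)*110 = 23847890/4519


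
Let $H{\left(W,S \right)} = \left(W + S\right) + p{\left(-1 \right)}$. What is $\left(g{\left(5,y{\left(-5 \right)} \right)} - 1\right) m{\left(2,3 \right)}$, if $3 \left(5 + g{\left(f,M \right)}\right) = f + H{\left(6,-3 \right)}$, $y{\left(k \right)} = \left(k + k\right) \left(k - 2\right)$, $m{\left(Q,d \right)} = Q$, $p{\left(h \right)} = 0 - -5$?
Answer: $- \frac{10}{3} \approx -3.3333$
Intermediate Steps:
$p{\left(h \right)} = 5$ ($p{\left(h \right)} = 0 + 5 = 5$)
$H{\left(W,S \right)} = 5 + S + W$ ($H{\left(W,S \right)} = \left(W + S\right) + 5 = \left(S + W\right) + 5 = 5 + S + W$)
$y{\left(k \right)} = 2 k \left(-2 + k\right)$
$g{\left(f,M \right)} = - \frac{7}{3} + \frac{f}{3}$ ($g{\left(f,M \right)} = -5 + \frac{f + \left(5 - 3 + 6\right)}{3} = -5 + \frac{f + 8}{3} = -5 + \frac{8 + f}{3} = -5 + \left(\frac{8}{3} + \frac{f}{3}\right) = - \frac{7}{3} + \frac{f}{3}$)
$\left(g{\left(5,y{\left(-5 \right)} \right)} - 1\right) m{\left(2,3 \right)} = \left(\left(- \frac{7}{3} + \frac{1}{3} \cdot 5\right) - 1\right) 2 = \left(\left(- \frac{7}{3} + \frac{5}{3}\right) - 1\right) 2 = \left(- \frac{2}{3} - 1\right) 2 = \left(- \frac{5}{3}\right) 2 = - \frac{10}{3}$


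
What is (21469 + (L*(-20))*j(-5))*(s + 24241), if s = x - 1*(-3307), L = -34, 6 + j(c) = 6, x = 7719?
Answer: 757147223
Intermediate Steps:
j(c) = 0 (j(c) = -6 + 6 = 0)
s = 11026 (s = 7719 - 1*(-3307) = 7719 + 3307 = 11026)
(21469 + (L*(-20))*j(-5))*(s + 24241) = (21469 - 34*(-20)*0)*(11026 + 24241) = (21469 + 680*0)*35267 = (21469 + 0)*35267 = 21469*35267 = 757147223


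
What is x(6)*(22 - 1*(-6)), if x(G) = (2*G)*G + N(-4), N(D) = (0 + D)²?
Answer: 2464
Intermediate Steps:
N(D) = D²
x(G) = 16 + 2*G² (x(G) = (2*G)*G + (-4)² = 2*G² + 16 = 16 + 2*G²)
x(6)*(22 - 1*(-6)) = (16 + 2*6²)*(22 - 1*(-6)) = (16 + 2*36)*(22 + 6) = (16 + 72)*28 = 88*28 = 2464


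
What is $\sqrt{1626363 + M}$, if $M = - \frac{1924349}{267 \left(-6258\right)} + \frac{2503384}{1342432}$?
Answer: $\frac{\sqrt{107218881572721788837191}}{256759482} \approx 1275.3$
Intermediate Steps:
$M = \frac{4647099557}{1540556892}$ ($M = - \frac{1924349}{-1670886} + 2503384 \cdot \frac{1}{1342432} = \left(-1924349\right) \left(- \frac{1}{1670886}\right) + \frac{24071}{12908} = \frac{274907}{238698} + \frac{24071}{12908} = \frac{4647099557}{1540556892} \approx 3.0165$)
$\sqrt{1626363 + M} = \sqrt{1626363 + \frac{4647099557}{1540556892}} = \sqrt{\frac{2505509375643353}{1540556892}} = \frac{\sqrt{107218881572721788837191}}{256759482}$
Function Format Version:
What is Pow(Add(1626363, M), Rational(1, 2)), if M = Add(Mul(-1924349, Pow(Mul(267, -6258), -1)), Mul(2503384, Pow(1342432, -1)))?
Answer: Mul(Rational(1, 256759482), Pow(107218881572721788837191, Rational(1, 2))) ≈ 1275.3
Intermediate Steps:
M = Rational(4647099557, 1540556892) (M = Add(Mul(-1924349, Pow(-1670886, -1)), Mul(2503384, Rational(1, 1342432))) = Add(Mul(-1924349, Rational(-1, 1670886)), Rational(24071, 12908)) = Add(Rational(274907, 238698), Rational(24071, 12908)) = Rational(4647099557, 1540556892) ≈ 3.0165)
Pow(Add(1626363, M), Rational(1, 2)) = Pow(Add(1626363, Rational(4647099557, 1540556892)), Rational(1, 2)) = Pow(Rational(2505509375643353, 1540556892), Rational(1, 2)) = Mul(Rational(1, 256759482), Pow(107218881572721788837191, Rational(1, 2)))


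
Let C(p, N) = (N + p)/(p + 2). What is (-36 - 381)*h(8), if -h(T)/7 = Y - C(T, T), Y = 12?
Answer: 151788/5 ≈ 30358.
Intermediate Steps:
C(p, N) = (N + p)/(2 + p)
h(T) = -84 + 14*T/(2 + T) (h(T) = -7*(12 - (T + T)/(2 + T)) = -7*(12 - 2*T/(2 + T)) = -84 + 14*T/(2 + T))
(-36 - 381)*h(8) = (-36 - 381)*(14*(-12 - 5*8)/(2 + 8)) = -5838*(-12 - 40)/10 = -5838*(-52)/10 = -417*(-364/5) = 151788/5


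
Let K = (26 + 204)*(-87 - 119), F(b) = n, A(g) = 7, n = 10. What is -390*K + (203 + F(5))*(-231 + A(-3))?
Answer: 18430488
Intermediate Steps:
F(b) = 10
K = -47380 (K = 230*(-206) = -47380)
-390*K + (203 + F(5))*(-231 + A(-3)) = -390*(-47380) + (203 + 10)*(-231 + 7) = 18478200 + 213*(-224) = 18478200 - 47712 = 18430488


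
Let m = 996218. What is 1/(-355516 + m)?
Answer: 1/640702 ≈ 1.5608e-6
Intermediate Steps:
1/(-355516 + m) = 1/(-355516 + 996218) = 1/640702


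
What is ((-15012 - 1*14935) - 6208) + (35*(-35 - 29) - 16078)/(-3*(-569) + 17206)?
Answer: -683817833/18913 ≈ -36156.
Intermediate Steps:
((-15012 - 1*14935) - 6208) + (35*(-35 - 29) - 16078)/(-3*(-569) + 17206) = ((-15012 - 14935) - 6208) + (35*(-64) - 16078)/(1707 + 17206) = (-29947 - 6208) + (-2240 - 16078)/18913 = -36155 - 18318*1/18913 = -36155 - 18318/18913 = -683817833/18913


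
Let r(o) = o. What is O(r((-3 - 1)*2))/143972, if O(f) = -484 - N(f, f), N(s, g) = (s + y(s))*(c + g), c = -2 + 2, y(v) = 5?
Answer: -127/35993 ≈ -0.0035285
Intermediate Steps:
c = 0
N(s, g) = g*(5 + s) (N(s, g) = (s + 5)*(0 + g) = (5 + s)*g = g*(5 + s))
O(f) = -484 - f*(5 + f)
O(r((-3 - 1)*2))/143972 = (-484 - ((-3 - 1)*2)**2 - 5*(-3 - 1)*2)/143972 = (-484 - (-4*2)**2 - (-20)*2)*(1/143972) = (-484 - 1*(-8)**2 - 5*(-8))*(1/143972) = (-484 - 1*64 + 40)*(1/143972) = (-484 - 64 + 40)*(1/143972) = -508*1/143972 = -127/35993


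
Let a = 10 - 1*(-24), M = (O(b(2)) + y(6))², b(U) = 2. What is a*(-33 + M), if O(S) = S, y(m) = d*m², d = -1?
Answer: 38182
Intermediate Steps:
y(m) = -m²
M = 1156 (M = (2 - 1*6²)² = (2 - 1*36)² = (2 - 36)² = (-34)² = 1156)
a = 34 (a = 10 + 24 = 34)
a*(-33 + M) = 34*(-33 + 1156) = 34*1123 = 38182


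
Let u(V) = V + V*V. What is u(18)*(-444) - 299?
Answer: -152147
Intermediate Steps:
u(V) = V + V²
u(18)*(-444) - 299 = (18*(1 + 18))*(-444) - 299 = (18*19)*(-444) - 299 = 342*(-444) - 299 = -151848 - 299 = -152147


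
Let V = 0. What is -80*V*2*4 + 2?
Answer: 2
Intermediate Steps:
-80*V*2*4 + 2 = -80*0*2*4 + 2 = -0*4 + 2 = -80*0 + 2 = 0 + 2 = 2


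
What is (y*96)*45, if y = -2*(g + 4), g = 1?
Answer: -43200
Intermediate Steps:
y = -10 (y = -2*(1 + 4) = -2*5 = -10)
(y*96)*45 = -10*96*45 = -960*45 = -43200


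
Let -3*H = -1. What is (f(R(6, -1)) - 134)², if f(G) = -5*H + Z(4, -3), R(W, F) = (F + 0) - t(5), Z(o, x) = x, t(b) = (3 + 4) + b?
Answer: 173056/9 ≈ 19228.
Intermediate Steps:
H = ⅓ (H = -⅓*(-1) = ⅓ ≈ 0.33333)
t(b) = 7 + b
R(W, F) = -12 + F (R(W, F) = (F + 0) - (7 + 5) = F - 1*12 = F - 12 = -12 + F)
f(G) = -14/3 (f(G) = -5*⅓ - 3 = -5/3 - 3 = -14/3)
(f(R(6, -1)) - 134)² = (-14/3 - 134)² = (-416/3)² = 173056/9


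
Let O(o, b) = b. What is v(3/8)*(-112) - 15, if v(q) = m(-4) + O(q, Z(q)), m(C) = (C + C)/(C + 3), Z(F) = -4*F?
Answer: -743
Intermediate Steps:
m(C) = 2*C/(3 + C) (m(C) = (2*C)/(3 + C) = 2*C/(3 + C))
v(q) = 8 - 4*q (v(q) = 2*(-4)/(3 - 4) - 4*q = 2*(-4)/(-1) - 4*q = 2*(-4)*(-1) - 4*q = 8 - 4*q)
v(3/8)*(-112) - 15 = (8 - 12/8)*(-112) - 15 = (8 - 4*3/8)*(-112) - 15 = (8 - 3/2)*(-112) - 15 = (13/2)*(-112) - 15 = -728 - 15 = -743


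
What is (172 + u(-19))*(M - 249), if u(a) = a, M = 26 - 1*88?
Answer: -47583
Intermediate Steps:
M = -62 (M = 26 - 88 = -62)
(172 + u(-19))*(M - 249) = (172 - 19)*(-62 - 249) = 153*(-311) = -47583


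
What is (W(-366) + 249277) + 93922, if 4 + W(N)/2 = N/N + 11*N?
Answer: 335141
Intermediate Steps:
W(N) = -6 + 22*N (W(N) = -8 + 2*(N/N + 11*N) = -8 + 2*(1 + 11*N) = -8 + (2 + 22*N) = -6 + 22*N)
(W(-366) + 249277) + 93922 = ((-6 + 22*(-366)) + 249277) + 93922 = ((-6 - 8052) + 249277) + 93922 = (-8058 + 249277) + 93922 = 241219 + 93922 = 335141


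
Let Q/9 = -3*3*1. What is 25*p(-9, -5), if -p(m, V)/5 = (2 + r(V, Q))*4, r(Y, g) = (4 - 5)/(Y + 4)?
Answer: -1500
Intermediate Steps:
Q = -81 (Q = 9*(-3*3*1) = 9*(-9*1) = 9*(-9) = -81)
r(Y, g) = -1/(4 + Y)
p(m, V) = -40 + 20/(4 + V) (p(m, V) = -5*(2 - 1/(4 + V))*4 = -5*(8 - 4/(4 + V)) = -40 + 20/(4 + V))
25*p(-9, -5) = 25*(20*(-7 - 2*(-5))/(4 - 5)) = 25*(20*(-7 + 10)/(-1)) = 25*(20*(-1)*3) = 25*(-60) = -1500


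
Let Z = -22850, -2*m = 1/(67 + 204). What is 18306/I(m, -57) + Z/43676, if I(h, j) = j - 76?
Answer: -401285953/2904454 ≈ -138.16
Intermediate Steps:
m = -1/542 (m = -1/(2*(67 + 204)) = -½/271 = -½*1/271 = -1/542 ≈ -0.0018450)
I(h, j) = -76 + j
18306/I(m, -57) + Z/43676 = 18306/(-76 - 57) - 22850/43676 = 18306/(-133) - 22850*1/43676 = 18306*(-1/133) - 11425/21838 = -18306/133 - 11425/21838 = -401285953/2904454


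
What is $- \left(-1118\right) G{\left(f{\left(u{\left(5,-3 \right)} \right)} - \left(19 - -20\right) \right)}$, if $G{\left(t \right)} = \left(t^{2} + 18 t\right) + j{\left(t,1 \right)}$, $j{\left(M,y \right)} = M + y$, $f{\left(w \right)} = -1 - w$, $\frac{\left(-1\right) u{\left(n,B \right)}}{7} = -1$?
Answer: $1472406$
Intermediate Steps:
$u{\left(n,B \right)} = 7$ ($u{\left(n,B \right)} = \left(-7\right) \left(-1\right) = 7$)
$G{\left(t \right)} = 1 + t^{2} + 19 t$ ($G{\left(t \right)} = \left(t^{2} + 18 t\right) + \left(t + 1\right) = \left(t^{2} + 18 t\right) + \left(1 + t\right) = 1 + t^{2} + 19 t$)
$- \left(-1118\right) G{\left(f{\left(u{\left(5,-3 \right)} \right)} - \left(19 - -20\right) \right)} = - \left(-1118\right) \left(1 + \left(\left(-1 - 7\right) - \left(19 - -20\right)\right)^{2} + 19 \left(\left(-1 - 7\right) - \left(19 - -20\right)\right)\right) = - \left(-1118\right) \left(1 + \left(\left(-1 - 7\right) - \left(19 + 20\right)\right)^{2} + 19 \left(\left(-1 - 7\right) - \left(19 + 20\right)\right)\right) = - \left(-1118\right) \left(1 + \left(-8 - 39\right)^{2} + 19 \left(-8 - 39\right)\right) = - \left(-1118\right) \left(1 + \left(-47\right)^{2} + 19 \left(-47\right)\right) = - \left(-1118\right) \left(1 + 2209 - 893\right) = - \left(-1118\right) 1317 = \left(-1\right) \left(-1472406\right) = 1472406$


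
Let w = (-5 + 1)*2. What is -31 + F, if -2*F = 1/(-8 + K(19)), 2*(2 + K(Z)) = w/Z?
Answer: -12009/388 ≈ -30.951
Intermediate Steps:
w = -8 (w = -4*2 = -8)
K(Z) = -2 - 4/Z (K(Z) = -2 + (-8/Z)/2 = -2 - 4/Z)
F = 19/388 (F = -1/(2*(-8 + (-2 - 4/19))) = -1/(2*(-8 - 42/19)) = -1/(2*(-194/19)) = -½*(-19/194) = 19/388 ≈ 0.048969)
-31 + F = -31 + 19/388 = -12009/388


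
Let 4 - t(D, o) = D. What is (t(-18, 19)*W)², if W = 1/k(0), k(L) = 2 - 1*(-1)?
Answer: 484/9 ≈ 53.778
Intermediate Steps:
k(L) = 3 (k(L) = 2 + 1 = 3)
t(D, o) = 4 - D
W = ⅓ (W = 1/3 = ⅓ ≈ 0.33333)
(t(-18, 19)*W)² = ((4 - 1*(-18))*(⅓))² = ((4 + 18)*(⅓))² = (22*(⅓))² = (22/3)² = 484/9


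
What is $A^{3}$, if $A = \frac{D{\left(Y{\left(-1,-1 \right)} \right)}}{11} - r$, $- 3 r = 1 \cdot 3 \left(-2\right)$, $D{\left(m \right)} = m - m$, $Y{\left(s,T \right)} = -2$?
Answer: $-8$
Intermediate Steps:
$D{\left(m \right)} = 0$
$r = 2$ ($r = - \frac{1 \cdot 3 \left(-2\right)}{3} = - \frac{3 \left(-2\right)}{3} = \left(- \frac{1}{3}\right) \left(-6\right) = 2$)
$A = -2$ ($A = \frac{0}{11} - 2 = 0 \cdot \frac{1}{11} - 2 = 0 - 2 = -2$)
$A^{3} = \left(-2\right)^{3} = -8$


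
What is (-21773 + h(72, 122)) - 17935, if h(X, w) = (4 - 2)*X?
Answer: -39564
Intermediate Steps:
h(X, w) = 2*X
(-21773 + h(72, 122)) - 17935 = (-21773 + 2*72) - 17935 = (-21773 + 144) - 17935 = -21629 - 17935 = -39564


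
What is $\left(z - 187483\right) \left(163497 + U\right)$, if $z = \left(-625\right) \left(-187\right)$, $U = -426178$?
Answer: $18547380048$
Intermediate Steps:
$z = 116875$
$\left(z - 187483\right) \left(163497 + U\right) = \left(116875 - 187483\right) \left(163497 - 426178\right) = \left(-70608\right) \left(-262681\right) = 18547380048$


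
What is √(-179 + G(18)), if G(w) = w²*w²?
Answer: √104797 ≈ 323.72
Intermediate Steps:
G(w) = w⁴
√(-179 + G(18)) = √(-179 + 18⁴) = √(-179 + 104976) = √104797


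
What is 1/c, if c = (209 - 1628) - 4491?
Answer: -1/5910 ≈ -0.00016920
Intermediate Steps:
c = -5910 (c = -1419 - 4491 = -5910)
1/c = 1/(-5910) = -1/5910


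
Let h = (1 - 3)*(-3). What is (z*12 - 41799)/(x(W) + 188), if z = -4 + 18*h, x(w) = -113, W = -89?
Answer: -13517/25 ≈ -540.68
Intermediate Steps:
h = 6 (h = -2*(-3) = 6)
z = 104 (z = -4 + 18*6 = -4 + 108 = 104)
(z*12 - 41799)/(x(W) + 188) = (104*12 - 41799)/(-113 + 188) = (1248 - 41799)/75 = -40551*1/75 = -13517/25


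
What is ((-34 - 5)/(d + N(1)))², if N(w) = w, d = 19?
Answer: 1521/400 ≈ 3.8025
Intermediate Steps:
((-34 - 5)/(d + N(1)))² = ((-34 - 5)/(19 + 1))² = (-39/20)² = 1521/400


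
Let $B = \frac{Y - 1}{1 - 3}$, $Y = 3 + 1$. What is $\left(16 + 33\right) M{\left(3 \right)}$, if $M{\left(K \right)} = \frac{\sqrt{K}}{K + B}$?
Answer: $\frac{98 \sqrt{3}}{3} \approx 56.58$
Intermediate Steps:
$Y = 4$
$B = - \frac{3}{2}$ ($B = \frac{4 - 1}{1 - 3} = \frac{3}{-2} = 3 \left(- \frac{1}{2}\right) = - \frac{3}{2} \approx -1.5$)
$M{\left(K \right)} = \frac{\sqrt{K}}{- \frac{3}{2} + K}$ ($M{\left(K \right)} = \frac{\sqrt{K}}{K - \frac{3}{2}} = \frac{\sqrt{K}}{- \frac{3}{2} + K}$)
$\left(16 + 33\right) M{\left(3 \right)} = \left(16 + 33\right) \frac{2 \sqrt{3}}{-3 + 2 \cdot 3} = 49 \frac{2 \sqrt{3}}{-3 + 6} = 49 \frac{2 \sqrt{3}}{3} = \frac{98 \sqrt{3}}{3}$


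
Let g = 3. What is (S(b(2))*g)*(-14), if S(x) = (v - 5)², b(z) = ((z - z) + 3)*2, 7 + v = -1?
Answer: -7098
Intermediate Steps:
v = -8 (v = -7 - 1 = -8)
b(z) = 6 (b(z) = (0 + 3)*2 = 3*2 = 6)
S(x) = 169 (S(x) = (-8 - 5)² = (-13)² = 169)
(S(b(2))*g)*(-14) = (169*3)*(-14) = 507*(-14) = -7098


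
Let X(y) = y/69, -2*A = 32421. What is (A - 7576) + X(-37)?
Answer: -3282611/138 ≈ -23787.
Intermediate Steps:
A = -32421/2 (A = -½*32421 = -32421/2 ≈ -16211.)
X(y) = y/69 (X(y) = y*(1/69) = y/69)
(A - 7576) + X(-37) = (-32421/2 - 7576) + (1/69)*(-37) = -47573/2 - 37/69 = -3282611/138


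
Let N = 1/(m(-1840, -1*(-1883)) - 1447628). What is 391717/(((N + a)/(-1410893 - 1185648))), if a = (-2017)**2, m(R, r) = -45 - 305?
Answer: -1472751818895336266/5890792969641 ≈ -2.5001e+5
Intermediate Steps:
m(R, r) = -350
a = 4068289
N = -1/1447978 (N = 1/(-350 - 1447628) = 1/(-1447978) = -1/1447978 ≈ -6.9062e-7)
391717/(((N + a)/(-1410893 - 1185648))) = 391717/(((-1/1447978 + 4068289)/(-1410893 - 1185648))) = 391717/(((5890792969641/1447978)/(-2596541))) = 391717/(((5890792969641/1447978)*(-1/2596541))) = 391717/(-5890792969641/3759734244098) = 391717*(-3759734244098/5890792969641) = -1472751818895336266/5890792969641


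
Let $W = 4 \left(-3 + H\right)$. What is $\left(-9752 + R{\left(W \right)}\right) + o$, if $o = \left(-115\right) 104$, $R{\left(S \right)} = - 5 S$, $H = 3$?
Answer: $-21712$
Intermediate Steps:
$W = 0$ ($W = 4 \left(-3 + 3\right) = 4 \cdot 0 = 0$)
$o = -11960$
$\left(-9752 + R{\left(W \right)}\right) + o = \left(-9752 - 0\right) - 11960 = \left(-9752 + 0\right) - 11960 = -9752 - 11960 = -21712$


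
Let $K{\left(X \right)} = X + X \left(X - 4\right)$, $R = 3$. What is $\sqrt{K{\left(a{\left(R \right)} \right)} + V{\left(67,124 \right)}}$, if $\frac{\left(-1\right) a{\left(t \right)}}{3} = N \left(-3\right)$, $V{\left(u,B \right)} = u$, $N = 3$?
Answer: $\sqrt{715} \approx 26.739$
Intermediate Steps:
$a{\left(t \right)} = 27$ ($a{\left(t \right)} = - 3 \cdot 3 \left(-3\right) = \left(-3\right) \left(-9\right) = 27$)
$K{\left(X \right)} = X + X \left(-4 + X\right)$
$\sqrt{K{\left(a{\left(R \right)} \right)} + V{\left(67,124 \right)}} = \sqrt{27 \left(-3 + 27\right) + 67} = \sqrt{27 \cdot 24 + 67} = \sqrt{648 + 67} = \sqrt{715}$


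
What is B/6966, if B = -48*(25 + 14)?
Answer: -104/387 ≈ -0.26873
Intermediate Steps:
B = -1872 (B = -48*39 = -1872)
B/6966 = -1872/6966 = -1872*1/6966 = -104/387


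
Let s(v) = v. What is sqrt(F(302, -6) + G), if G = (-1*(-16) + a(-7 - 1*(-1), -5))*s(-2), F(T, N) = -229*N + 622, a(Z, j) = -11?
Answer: sqrt(1986) ≈ 44.565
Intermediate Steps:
F(T, N) = 622 - 229*N
G = -10 (G = (-1*(-16) - 11)*(-2) = (16 - 11)*(-2) = 5*(-2) = -10)
sqrt(F(302, -6) + G) = sqrt((622 - 229*(-6)) - 10) = sqrt((622 + 1374) - 10) = sqrt(1996 - 10) = sqrt(1986)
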